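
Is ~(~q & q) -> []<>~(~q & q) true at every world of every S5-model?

Tableau for the negation ~(~(~q & q) -> []<>~(~q & q)):
1. ~(~(~q & q) -> []<>~(~q & q)), 0
2. ~(~q & q), 0
3. ~[]<>~(~q & q), 0
4. ~q, 0
5. ~<>~(~q & q), 1
6. ~q & q, 0
7. q, 0
Accessibility: 0R0, 0R1, 1R0, 1R1
Branch closes: q and ~q both at 0.
Every branch of the negation's tableau closes; the branch above is one of them.

Yes, valid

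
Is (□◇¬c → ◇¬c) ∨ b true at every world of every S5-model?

Tableau for the negation ¬((□◇¬c → ◇¬c) ∨ b):
1. ¬((□◇¬c → ◇¬c) ∨ b), u
2. ¬(□◇¬c → ◇¬c), u
3. ¬b, u
4. □◇¬c, u
5. ¬◇¬c, u
6. ◇¬c, u
7. c, u
8. ¬c, v
9. ◇¬c, v
10. c, v
Accessibility: uRu, uRv, vRu, vRv
Branch closes: c and ¬c both at v.
Every branch of the negation's tableau closes; the branch above is one of them.

Yes, valid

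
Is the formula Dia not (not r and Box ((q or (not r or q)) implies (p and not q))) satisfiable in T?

Satisfiable (open branch found)

1. Dia not (not r and Box ((q or (not r or q)) implies (p and not q))), w0
2. not (not r and Box ((q or (not r or q)) implies (p and not q))), w1
3. not Box ((q or (not r or q)) implies (p and not q)), w1
4. not ((q or (not r or q)) implies (p and not q)), w2
5. q or (not r or q), w2
6. not (p and not q), w2
7. not r or q, w2
8. q, w2
Accessibility: w0Rw0, w0Rw1, w1Rw1, w1Rw2, w2Rw2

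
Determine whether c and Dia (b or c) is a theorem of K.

Tableau for the negation not (c and Dia (b or c)):
1. not (c and Dia (b or c)), 0
2. not Dia (b or c), 0
The negation has an open branch (countermodel exists).

Invalid (countermodel exists)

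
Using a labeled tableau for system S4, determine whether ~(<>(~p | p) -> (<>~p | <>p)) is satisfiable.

1. ~(<>(~p | p) -> (<>~p | <>p)), 0
2. <>(~p | p), 0
3. ~(<>~p | <>p), 0
4. ~<>~p, 0
5. ~<>p, 0
6. p, 0
7. ~p, 0
Accessibility: 0R0
Branch closes: p and ~p both at 0.
Every branch closes; the branch above is one of them.

Unsatisfiable (every branch closes)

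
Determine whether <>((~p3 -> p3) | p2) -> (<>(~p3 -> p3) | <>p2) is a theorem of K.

Valid in K

Tableau for the negation ~(<>((~p3 -> p3) | p2) -> (<>(~p3 -> p3) | <>p2)):
1. ~(<>((~p3 -> p3) | p2) -> (<>(~p3 -> p3) | <>p2)), 0
2. <>((~p3 -> p3) | p2), 0   [~->-rule on 1]
3. ~(<>(~p3 -> p3) | <>p2), 0   [~->-rule on 1]
4. ~<>(~p3 -> p3), 0   [~|-rule on 3]
5. ~<>p2, 0   [~|-rule on 3]
6. (~p3 -> p3) | p2, 1   [<>-rule on 2: fresh world 1, 0R1]
7. ~(~p3 -> p3), 1   [~<>-rule on 4 via 0R1]
8. ~p3, 1   [~->-rule on 7]
9. ~p2, 1   [~<>-rule on 5 via 0R1]
10. ~p3 -> p3, 1   [|-rule on 6 (branches; this branch)]
11. p3, 1   [->-rule on 10 (branches; this branch)]
Accessibility: 0R1
Branch closes: p3 and ~p3 both at 1.
All branches of the negation close; one closing branch shown above.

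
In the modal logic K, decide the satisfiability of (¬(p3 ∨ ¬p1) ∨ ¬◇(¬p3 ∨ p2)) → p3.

1. (¬(p3 ∨ ¬p1) ∨ ¬◇(¬p3 ∨ p2)) → p3, u
2. p3, u   [→-rule on 1 (branches; this branch)]

Satisfiable (open branch found)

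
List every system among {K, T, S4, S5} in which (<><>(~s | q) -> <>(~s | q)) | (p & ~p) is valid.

S4-tableau for the negation ~((<><>(~s | q) -> <>(~s | q)) | (p & ~p)):
1. ~((<><>(~s | q) -> <>(~s | q)) | (p & ~p)), w0
2. ~(<><>(~s | q) -> <>(~s | q)), w0   [~|-rule on 1]
3. ~(p & ~p), w0   [~|-rule on 1]
4. <><>(~s | q), w0   [~->-rule on 2]
5. ~<>(~s | q), w0   [~->-rule on 2]
6. ~(~s | q), w0   [~<>-rule on 5 via w0Rw0]
7. s, w0   [~|-rule on 6]
8. ~q, w0   [~|-rule on 6]
9. p, w0   [~&-rule on 3 (branches; this branch)]
10. <>(~s | q), w1   [<>-rule on 4: fresh world w1, w0Rw1]
11. ~(~s | q), w1   [~<>-rule on 5 via w0Rw1]
12. s, w1   [~|-rule on 11]
13. ~q, w1   [~|-rule on 11]
14. ~s | q, w2   [<>-rule on 10: fresh world w2, w1Rw2]
15. ~(~s | q), w2   [~<>-rule on 5 via w0Rw2]
16. s, w2   [~|-rule on 15]
17. ~q, w2   [~|-rule on 15]
18. q, w2   [|-rule on 14 (branches; this branch)]
Accessibility: w0Rw0, w0Rw1, w0Rw2, w1Rw1, w1Rw2, w2Rw2
Branch closes: q and ~q both at w2.
Every branch closes (one shown): valid in S4, hence also in S5 (every theorem of S4 is a theorem of S5).
T-tableau for the negation ~((<><>(~s | q) -> <>(~s | q)) | (p & ~p)):
1. ~((<><>(~s | q) -> <>(~s | q)) | (p & ~p)), w0
2. ~(<><>(~s | q) -> <>(~s | q)), w0   [~|-rule on 1]
3. ~(p & ~p), w0   [~|-rule on 1]
4. <><>(~s | q), w0   [~->-rule on 2]
5. ~<>(~s | q), w0   [~->-rule on 2]
6. ~(~s | q), w0   [~<>-rule on 5 via w0Rw0]
7. s, w0   [~|-rule on 6]
8. ~q, w0   [~|-rule on 6]
9. p, w0   [~&-rule on 3 (branches; this branch)]
10. <>(~s | q), w1   [<>-rule on 4: fresh world w1, w0Rw1]
11. ~(~s | q), w1   [~<>-rule on 5 via w0Rw1]
12. s, w1   [~|-rule on 11]
13. ~q, w1   [~|-rule on 11]
14. ~s | q, w2   [<>-rule on 10: fresh world w2, w1Rw2]
15. q, w2   [|-rule on 14 (branches; this branch)]
Accessibility: w0Rw0, w0Rw1, w1Rw1, w1Rw2, w2Rw2
Complete open branch: countermodel on a T-frame, so not valid in T, nor in K (the same frame is also a K-frame).

S4, S5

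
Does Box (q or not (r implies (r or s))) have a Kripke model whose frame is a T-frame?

Satisfiable (open branch found)

1. Box (q or not (r implies (r or s))), u
2. q or not (r implies (r or s)), u
3. q, u
Accessibility: uRu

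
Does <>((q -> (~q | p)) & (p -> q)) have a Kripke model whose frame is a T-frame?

Satisfiable

1. <>((q -> (~q | p)) & (p -> q)), w0
2. (q -> (~q | p)) & (p -> q), w1   [<>-rule on 1: fresh world w1, w0Rw1]
3. q -> (~q | p), w1   [&-rule on 2]
4. p -> q, w1   [&-rule on 2]
5. ~q | p, w1   [->-rule on 3 (branches; this branch)]
6. q, w1   [->-rule on 4 (branches; this branch)]
7. p, w1   [|-rule on 5 (branches; this branch)]
Accessibility: w0Rw0, w0Rw1, w1Rw1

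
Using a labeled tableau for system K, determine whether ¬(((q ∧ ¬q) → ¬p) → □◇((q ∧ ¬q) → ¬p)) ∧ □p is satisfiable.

Satisfiable

1. ¬(((q ∧ ¬q) → ¬p) → □◇((q ∧ ¬q) → ¬p)) ∧ □p, w0
2. ¬(((q ∧ ¬q) → ¬p) → □◇((q ∧ ¬q) → ¬p)), w0   [∧-rule on 1]
3. □p, w0   [∧-rule on 1]
4. (q ∧ ¬q) → ¬p, w0   [¬→-rule on 2]
5. ¬□◇((q ∧ ¬q) → ¬p), w0   [¬→-rule on 2]
6. ¬p, w0   [→-rule on 4 (branches; this branch)]
7. ¬◇((q ∧ ¬q) → ¬p), w1   [¬□-rule on 5: fresh world w1, w0Rw1]
8. p, w1   [□-rule on 3 via w0Rw1]
Accessibility: w0Rw1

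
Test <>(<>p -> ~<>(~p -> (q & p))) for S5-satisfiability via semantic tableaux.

Satisfiable

1. <>(<>p -> ~<>(~p -> (q & p))), 0
2. <>p -> ~<>(~p -> (q & p)), 1
3. ~<>(~p -> (q & p)), 1
4. ~(~p -> (q & p)), 0
5. ~p, 0
6. ~(q & p), 0
7. ~(~p -> (q & p)), 1
8. ~p, 1
9. ~(q & p), 1
Accessibility: 0R0, 0R1, 1R0, 1R1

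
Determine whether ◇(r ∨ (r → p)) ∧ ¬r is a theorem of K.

Tableau for the negation ¬(◇(r ∨ (r → p)) ∧ ¬r):
1. ¬(◇(r ∨ (r → p)) ∧ ¬r), u
2. r, u
The negation has an open branch (countermodel exists).

No, not valid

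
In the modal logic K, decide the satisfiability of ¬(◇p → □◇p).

Satisfiable (open branch found)

1. ¬(◇p → □◇p), 0
2. ◇p, 0
3. ¬□◇p, 0
4. p, 1
5. ¬◇p, 2
Accessibility: 0R1, 0R2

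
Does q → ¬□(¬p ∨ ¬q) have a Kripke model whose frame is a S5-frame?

1. q → ¬□(¬p ∨ ¬q), w0
2. ¬□(¬p ∨ ¬q), w0
3. ¬(¬p ∨ ¬q), w1
4. p, w1
5. q, w1
Accessibility: w0Rw0, w0Rw1, w1Rw0, w1Rw1

Satisfiable (open branch found)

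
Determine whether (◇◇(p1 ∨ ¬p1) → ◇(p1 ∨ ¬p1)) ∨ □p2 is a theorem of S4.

Yes, valid

Tableau for the negation ¬((◇◇(p1 ∨ ¬p1) → ◇(p1 ∨ ¬p1)) ∨ □p2):
1. ¬((◇◇(p1 ∨ ¬p1) → ◇(p1 ∨ ¬p1)) ∨ □p2), w0
2. ¬(◇◇(p1 ∨ ¬p1) → ◇(p1 ∨ ¬p1)), w0
3. ¬□p2, w0
4. ◇◇(p1 ∨ ¬p1), w0
5. ¬◇(p1 ∨ ¬p1), w0
6. ¬(p1 ∨ ¬p1), w0
7. ¬p1, w0
8. p1, w0
Accessibility: w0Rw0
Branch closes: p1 and ¬p1 both at w0.
Every branch of the negation's tableau closes; the branch above is one of them.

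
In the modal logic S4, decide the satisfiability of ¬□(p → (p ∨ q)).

1. ¬□(p → (p ∨ q)), u
2. ¬(p → (p ∨ q)), v
3. p, v
4. ¬(p ∨ q), v
5. ¬p, v
6. ¬q, v
Accessibility: uRu, uRv, vRv
Branch closes: p and ¬p both at v.
All branches of the tableau close; one closing branch shown above.

Unsatisfiable (every branch closes)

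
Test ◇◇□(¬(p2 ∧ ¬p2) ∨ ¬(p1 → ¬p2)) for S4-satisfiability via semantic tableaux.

1. ◇◇□(¬(p2 ∧ ¬p2) ∨ ¬(p1 → ¬p2)), 0
2. ◇□(¬(p2 ∧ ¬p2) ∨ ¬(p1 → ¬p2)), 1
3. □(¬(p2 ∧ ¬p2) ∨ ¬(p1 → ¬p2)), 2
4. ¬(p2 ∧ ¬p2) ∨ ¬(p1 → ¬p2), 2
5. ¬(p1 → ¬p2), 2
6. p1, 2
7. p2, 2
Accessibility: 0R0, 0R1, 0R2, 1R1, 1R2, 2R2

Yes, satisfiable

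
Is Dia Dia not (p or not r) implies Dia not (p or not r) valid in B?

Tableau for the negation not (Dia Dia not (p or not r) implies Dia not (p or not r)):
1. not (Dia Dia not (p or not r) implies Dia not (p or not r)), u
2. Dia Dia not (p or not r), u   [neg-implies-rule on 1]
3. not Dia not (p or not r), u   [neg-implies-rule on 1]
4. p or not r, u   [neg-Dia-rule on 3 via uRu]
5. not r, u   [or-rule on 4 (branches; this branch)]
6. Dia not (p or not r), v   [Dia-rule on 2: fresh world v, uRv]
7. p or not r, v   [neg-Dia-rule on 3 via uRv]
8. not r, v   [or-rule on 7 (branches; this branch)]
9. not (p or not r), w   [Dia-rule on 6: fresh world w, vRw]
10. not p, w   [neg-or-rule on 9]
11. r, w   [neg-or-rule on 9]
Accessibility: uRu, uRv, vRu, vRv, vRw, wRv, wRw
The negation has an open branch (countermodel exists).

Not valid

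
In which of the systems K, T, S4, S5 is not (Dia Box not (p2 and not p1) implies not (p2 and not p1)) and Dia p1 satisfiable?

S5-tableau for the formula:
1. not (Dia Box not (p2 and not p1) implies not (p2 and not p1)) and Dia p1, u
2. not (Dia Box not (p2 and not p1) implies not (p2 and not p1)), u   [and-rule on 1]
3. Dia p1, u   [and-rule on 1]
4. Dia Box not (p2 and not p1), u   [neg-implies-rule on 2]
5. p2 and not p1, u   [neg-implies-rule on 2]
6. p2, u   [and-rule on 5]
7. not p1, u   [and-rule on 5]
8. p1, v   [Dia-rule on 3: fresh world v, uRv]
9. Box not (p2 and not p1), w   [Dia-rule on 4: fresh world w, uRw]
10. not (p2 and not p1), u   [Box-rule on 9 via wRu]
11. not (p2 and not p1), v   [Box-rule on 9 via wRv]
12. not (p2 and not p1), w   [Box-rule on 9 via wRw]
13. p1, u   [neg-and-rule on 10 (branches; this branch)]
Accessibility: uRu, uRv, uRw, vRu, vRv, vRw, wRu, wRv, wRw
Branch closes: p1 and not p1 both at u.
Every branch closes (one shown): unsatisfiable in S5.
S4-tableau for the formula:
1. not (Dia Box not (p2 and not p1) implies not (p2 and not p1)) and Dia p1, u
2. not (Dia Box not (p2 and not p1) implies not (p2 and not p1)), u   [and-rule on 1]
3. Dia p1, u   [and-rule on 1]
4. Dia Box not (p2 and not p1), u   [neg-implies-rule on 2]
5. p2 and not p1, u   [neg-implies-rule on 2]
6. p2, u   [and-rule on 5]
7. not p1, u   [and-rule on 5]
8. p1, v   [Dia-rule on 3: fresh world v, uRv]
9. Box not (p2 and not p1), w   [Dia-rule on 4: fresh world w, uRw]
10. not (p2 and not p1), w   [Box-rule on 9 via wRw]
11. p1, w   [neg-and-rule on 10 (branches; this branch)]
Accessibility: uRu, uRv, uRw, vRv, wRw
Complete open branch: satisfiable in S4, hence also in K, T (this S4-model is also a K-model and a T-model).

K, T, S4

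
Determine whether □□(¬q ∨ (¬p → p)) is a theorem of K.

Invalid (countermodel exists)

Tableau for the negation ¬□□(¬q ∨ (¬p → p)):
1. ¬□□(¬q ∨ (¬p → p)), 0
2. ¬□(¬q ∨ (¬p → p)), 1   [¬□-rule on 1: fresh world 1, 0R1]
3. ¬(¬q ∨ (¬p → p)), 2   [¬□-rule on 2: fresh world 2, 1R2]
4. q, 2   [¬∨-rule on 3]
5. ¬(¬p → p), 2   [¬∨-rule on 3]
6. ¬p, 2   [¬→-rule on 5]
Accessibility: 0R1, 1R2
The negation has an open branch (countermodel exists).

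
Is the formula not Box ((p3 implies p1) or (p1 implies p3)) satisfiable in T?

No, unsatisfiable

1. not Box ((p3 implies p1) or (p1 implies p3)), w0
2. not ((p3 implies p1) or (p1 implies p3)), w1
3. not (p3 implies p1), w1
4. not (p1 implies p3), w1
5. p3, w1
6. not p1, w1
7. p1, w1
8. not p3, w1
Accessibility: w0Rw0, w0Rw1, w1Rw1
Branch closes: p1 and not p1 both at w1.
Every branch closes; the branch above is one of them.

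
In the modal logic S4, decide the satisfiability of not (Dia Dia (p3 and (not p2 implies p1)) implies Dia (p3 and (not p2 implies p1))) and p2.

Unsatisfiable

1. not (Dia Dia (p3 and (not p2 implies p1)) implies Dia (p3 and (not p2 implies p1))) and p2, w0
2. not (Dia Dia (p3 and (not p2 implies p1)) implies Dia (p3 and (not p2 implies p1))), w0
3. p2, w0
4. Dia Dia (p3 and (not p2 implies p1)), w0
5. not Dia (p3 and (not p2 implies p1)), w0
6. not (p3 and (not p2 implies p1)), w0
7. not p3, w0
8. Dia (p3 and (not p2 implies p1)), w1
9. not (p3 and (not p2 implies p1)), w1
10. not (not p2 implies p1), w1
11. not p2, w1
12. not p1, w1
13. p3 and (not p2 implies p1), w2
14. p3, w2
15. not p2 implies p1, w2
16. not (p3 and (not p2 implies p1)), w2
17. p1, w2
18. not (not p2 implies p1), w2
19. not p2, w2
20. not p1, w2
Accessibility: w0Rw0, w0Rw1, w0Rw2, w1Rw1, w1Rw2, w2Rw2
Branch closes: p1 and not p1 both at w2.
(One branch shown.) All branches close.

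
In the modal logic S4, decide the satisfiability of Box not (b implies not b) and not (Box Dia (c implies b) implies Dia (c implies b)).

No, unsatisfiable

1. Box not (b implies not b) and not (Box Dia (c implies b) implies Dia (c implies b)), u
2. Box not (b implies not b), u
3. not (Box Dia (c implies b) implies Dia (c implies b)), u
4. Box Dia (c implies b), u
5. not Dia (c implies b), u
6. not (b implies not b), u
7. b, u
8. Dia (c implies b), u
9. not (c implies b), u
10. c, u
11. not b, u
Accessibility: uRu
Branch closes: b and not b both at u.
(One branch shown.) All branches close.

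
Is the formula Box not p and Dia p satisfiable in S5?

1. Box not p and Dia p, 0
2. Box not p, 0   [and-rule on 1]
3. Dia p, 0   [and-rule on 1]
4. not p, 0   [Box-rule on 2 via 0R0]
5. p, 1   [Dia-rule on 3: fresh world 1, 0R1]
6. not p, 1   [Box-rule on 2 via 0R1]
Accessibility: 0R0, 0R1, 1R0, 1R1
Branch closes: p and not p both at 1.
(One branch shown.) All branches close.

Unsatisfiable (every branch closes)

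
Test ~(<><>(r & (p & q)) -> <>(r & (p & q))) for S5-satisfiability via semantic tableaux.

Unsatisfiable (every branch closes)

1. ~(<><>(r & (p & q)) -> <>(r & (p & q))), u
2. <><>(r & (p & q)), u
3. ~<>(r & (p & q)), u
4. ~(r & (p & q)), u
5. ~(p & q), u
6. ~q, u
7. <>(r & (p & q)), v
8. ~(r & (p & q)), v
9. ~(p & q), v
10. ~q, v
11. r & (p & q), w
12. r, w
13. p & q, w
14. p, w
15. q, w
16. ~(r & (p & q)), w
17. ~(p & q), w
18. ~q, w
Accessibility: uRu, uRv, uRw, vRu, vRv, vRw, wRu, wRv, wRw
Branch closes: q and ~q both at w.
Every branch closes; the branch above is one of them.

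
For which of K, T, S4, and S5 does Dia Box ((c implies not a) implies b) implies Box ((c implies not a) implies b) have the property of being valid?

S5

S4-tableau for the negation not (Dia Box ((c implies not a) implies b) implies Box ((c implies not a) implies b)):
1. not (Dia Box ((c implies not a) implies b) implies Box ((c implies not a) implies b)), u
2. Dia Box ((c implies not a) implies b), u
3. not Box ((c implies not a) implies b), u
4. Box ((c implies not a) implies b), v
5. (c implies not a) implies b, v
6. b, v
7. not ((c implies not a) implies b), w
8. c implies not a, w
9. not b, w
10. not a, w
Accessibility: uRu, uRv, uRw, vRv, wRw
Complete open branch: countermodel on an S4-frame, so not valid in S4, nor in K, T (the same frame is also a K-frame and a T-frame).
S5-tableau for the negation not (Dia Box ((c implies not a) implies b) implies Box ((c implies not a) implies b)):
1. not (Dia Box ((c implies not a) implies b) implies Box ((c implies not a) implies b)), u
2. Dia Box ((c implies not a) implies b), u
3. not Box ((c implies not a) implies b), u
4. Box ((c implies not a) implies b), v
5. (c implies not a) implies b, u
6. (c implies not a) implies b, v
7. not (c implies not a), u
8. c, u
9. a, u
10. not (c implies not a), v
11. c, v
12. a, v
13. not ((c implies not a) implies b), w
14. c implies not a, w
15. not b, w
16. (c implies not a) implies b, w
17. not a, w
18. not (c implies not a), w
19. c, w
20. a, w
Accessibility: uRu, uRv, uRw, vRu, vRv, vRw, wRu, wRv, wRw
Branch closes: a and not a both at w.
Every branch closes (one shown): valid in S5.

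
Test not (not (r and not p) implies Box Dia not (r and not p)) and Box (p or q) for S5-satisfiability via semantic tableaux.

Unsatisfiable

1. not (not (r and not p) implies Box Dia not (r and not p)) and Box (p or q), 0
2. not (not (r and not p) implies Box Dia not (r and not p)), 0   [and-rule on 1]
3. Box (p or q), 0   [and-rule on 1]
4. not (r and not p), 0   [neg-implies-rule on 2]
5. not Box Dia not (r and not p), 0   [neg-implies-rule on 2]
6. p or q, 0   [Box-rule on 3 via 0R0]
7. p, 0   [neg-and-rule on 4 (branches; this branch)]
8. q, 0   [or-rule on 6 (branches; this branch)]
9. not Dia not (r and not p), 1   [neg-Box-rule on 5: fresh world 1, 0R1]
10. p or q, 1   [Box-rule on 3 via 0R1]
11. r and not p, 0   [neg-Dia-rule on 9 via 1R0]
12. r, 0   [and-rule on 11]
13. not p, 0   [and-rule on 11]
Accessibility: 0R0, 0R1, 1R0, 1R1
Branch closes: p and not p both at 0.
All branches of the tableau close; one closing branch shown above.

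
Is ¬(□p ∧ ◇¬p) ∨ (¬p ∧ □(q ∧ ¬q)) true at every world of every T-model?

Yes, valid

Tableau for the negation ¬(¬(□p ∧ ◇¬p) ∨ (¬p ∧ □(q ∧ ¬q))):
1. ¬(¬(□p ∧ ◇¬p) ∨ (¬p ∧ □(q ∧ ¬q))), w0
2. □p ∧ ◇¬p, w0   [¬∨-rule on 1]
3. ¬(¬p ∧ □(q ∧ ¬q)), w0   [¬∨-rule on 1]
4. □p, w0   [∧-rule on 2]
5. ◇¬p, w0   [∧-rule on 2]
6. p, w0   [□-rule on 4 via w0Rw0]
7. ¬□(q ∧ ¬q), w0   [¬∧-rule on 3 (branches; this branch)]
8. ¬p, w1   [◇-rule on 5: fresh world w1, w0Rw1]
9. p, w1   [□-rule on 4 via w0Rw1]
Accessibility: w0Rw0, w0Rw1, w1Rw1
Branch closes: p and ¬p both at w1.
Every branch of the negation's tableau closes; the branch above is one of them.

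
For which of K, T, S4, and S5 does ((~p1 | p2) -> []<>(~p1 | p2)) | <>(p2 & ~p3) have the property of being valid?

S4-tableau for the negation ~(((~p1 | p2) -> []<>(~p1 | p2)) | <>(p2 & ~p3)):
1. ~(((~p1 | p2) -> []<>(~p1 | p2)) | <>(p2 & ~p3)), u
2. ~((~p1 | p2) -> []<>(~p1 | p2)), u
3. ~<>(p2 & ~p3), u
4. ~p1 | p2, u
5. ~[]<>(~p1 | p2), u
6. ~(p2 & ~p3), u
7. p2, u
8. p3, u
9. ~<>(~p1 | p2), v
10. ~(p2 & ~p3), v
11. ~(~p1 | p2), v
12. p1, v
13. ~p2, v
14. p3, v
Accessibility: uRu, uRv, vRv
Complete open branch: countermodel on an S4-frame, so not valid in S4, nor in K, T (the same frame is also a K-frame and a T-frame).
S5-tableau for the negation ~(((~p1 | p2) -> []<>(~p1 | p2)) | <>(p2 & ~p3)):
1. ~(((~p1 | p2) -> []<>(~p1 | p2)) | <>(p2 & ~p3)), u
2. ~((~p1 | p2) -> []<>(~p1 | p2)), u
3. ~<>(p2 & ~p3), u
4. ~p1 | p2, u
5. ~[]<>(~p1 | p2), u
6. ~(p2 & ~p3), u
7. p2, u
8. p3, u
9. ~<>(~p1 | p2), v
10. ~(p2 & ~p3), v
11. ~(~p1 | p2), u
12. p1, u
13. ~p2, u
Accessibility: uRu, uRv, vRu, vRv
Branch closes: p2 and ~p2 both at u.
Every branch closes (one shown): valid in S5.

S5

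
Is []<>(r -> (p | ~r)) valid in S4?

Tableau for the negation ~[]<>(r -> (p | ~r)):
1. ~[]<>(r -> (p | ~r)), w0
2. ~<>(r -> (p | ~r)), w1
3. ~(r -> (p | ~r)), w1
4. r, w1
5. ~(p | ~r), w1
6. ~p, w1
Accessibility: w0Rw0, w0Rw1, w1Rw1
The negation has an open branch (countermodel exists).

Not valid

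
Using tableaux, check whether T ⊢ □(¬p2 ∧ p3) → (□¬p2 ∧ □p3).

Valid

Tableau for the negation ¬(□(¬p2 ∧ p3) → (□¬p2 ∧ □p3)):
1. ¬(□(¬p2 ∧ p3) → (□¬p2 ∧ □p3)), u
2. □(¬p2 ∧ p3), u
3. ¬(□¬p2 ∧ □p3), u
4. ¬p2 ∧ p3, u
5. ¬p2, u
6. p3, u
7. ¬□p3, u
8. ¬p3, v
9. ¬p2 ∧ p3, v
10. ¬p2, v
11. p3, v
Accessibility: uRu, uRv, vRv
Branch closes: p3 and ¬p3 both at v.
Every branch of the negation's tableau closes; the branch above is one of them.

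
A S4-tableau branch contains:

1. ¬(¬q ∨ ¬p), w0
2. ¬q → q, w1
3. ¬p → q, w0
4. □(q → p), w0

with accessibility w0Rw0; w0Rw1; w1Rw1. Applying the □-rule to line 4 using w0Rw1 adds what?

q → p, w1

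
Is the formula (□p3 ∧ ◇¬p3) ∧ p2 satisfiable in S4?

1. (□p3 ∧ ◇¬p3) ∧ p2, u
2. □p3 ∧ ◇¬p3, u   [∧-rule on 1]
3. p2, u   [∧-rule on 1]
4. □p3, u   [∧-rule on 2]
5. ◇¬p3, u   [∧-rule on 2]
6. p3, u   [□-rule on 4 via uRu]
7. ¬p3, v   [◇-rule on 5: fresh world v, uRv]
8. p3, v   [□-rule on 4 via uRv]
Accessibility: uRu, uRv, vRv
Branch closes: p3 and ¬p3 both at v.
All branches of the tableau close; one closing branch shown above.

No, unsatisfiable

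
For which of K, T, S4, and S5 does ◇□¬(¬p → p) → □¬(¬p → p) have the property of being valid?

S4-tableau for the negation ¬(◇□¬(¬p → p) → □¬(¬p → p)):
1. ¬(◇□¬(¬p → p) → □¬(¬p → p)), u
2. ◇□¬(¬p → p), u   [¬→-rule on 1]
3. ¬□¬(¬p → p), u   [¬→-rule on 1]
4. □¬(¬p → p), v   [◇-rule on 2: fresh world v, uRv]
5. ¬(¬p → p), v   [□-rule on 4 via vRv]
6. ¬p, v   [¬→-rule on 5]
7. ¬p → p, w   [¬□-rule on 3: fresh world w, uRw]
8. p, w   [→-rule on 7 (branches; this branch)]
Accessibility: uRu, uRv, uRw, vRv, wRw
Complete open branch: countermodel on an S4-frame, so not valid in S4, nor in K, T (the same frame is also a K-frame and a T-frame).
S5-tableau for the negation ¬(◇□¬(¬p → p) → □¬(¬p → p)):
1. ¬(◇□¬(¬p → p) → □¬(¬p → p)), u
2. ◇□¬(¬p → p), u   [¬→-rule on 1]
3. ¬□¬(¬p → p), u   [¬→-rule on 1]
4. □¬(¬p → p), v   [◇-rule on 2: fresh world v, uRv]
5. ¬(¬p → p), u   [□-rule on 4 via vRu]
6. ¬p, u   [¬→-rule on 5]
7. ¬(¬p → p), v   [□-rule on 4 via vRv]
8. ¬p, v   [¬→-rule on 7]
9. ¬p → p, w   [¬□-rule on 3: fresh world w, uRw]
10. ¬(¬p → p), w   [□-rule on 4 via vRw]
11. ¬p, w   [¬→-rule on 10]
12. p, w   [→-rule on 9 (branches; this branch)]
Accessibility: uRu, uRv, uRw, vRu, vRv, vRw, wRu, wRv, wRw
Branch closes: p and ¬p both at w.
Every branch closes (one shown): valid in S5.

S5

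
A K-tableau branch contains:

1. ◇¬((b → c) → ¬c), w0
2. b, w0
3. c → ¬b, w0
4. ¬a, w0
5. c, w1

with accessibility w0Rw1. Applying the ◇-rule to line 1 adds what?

a fresh world w2 with w0Rw2, and ¬((b → c) → ¬c) at w2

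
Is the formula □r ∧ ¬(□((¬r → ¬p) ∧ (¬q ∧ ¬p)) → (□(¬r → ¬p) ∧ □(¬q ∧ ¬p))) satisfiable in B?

1. □r ∧ ¬(□((¬r → ¬p) ∧ (¬q ∧ ¬p)) → (□(¬r → ¬p) ∧ □(¬q ∧ ¬p))), w0
2. □r, w0   [∧-rule on 1]
3. ¬(□((¬r → ¬p) ∧ (¬q ∧ ¬p)) → (□(¬r → ¬p) ∧ □(¬q ∧ ¬p))), w0   [∧-rule on 1]
4. □((¬r → ¬p) ∧ (¬q ∧ ¬p)), w0   [¬→-rule on 3]
5. ¬(□(¬r → ¬p) ∧ □(¬q ∧ ¬p)), w0   [¬→-rule on 3]
6. r, w0   [□-rule on 2 via w0Rw0]
7. (¬r → ¬p) ∧ (¬q ∧ ¬p), w0   [□-rule on 4 via w0Rw0]
8. ¬r → ¬p, w0   [∧-rule on 7]
9. ¬q ∧ ¬p, w0   [∧-rule on 7]
10. ¬q, w0   [∧-rule on 9]
11. ¬p, w0   [∧-rule on 9]
12. ¬□(¬q ∧ ¬p), w0   [¬∧-rule on 5 (branches; this branch)]
13. ¬(¬q ∧ ¬p), w1   [¬□-rule on 12: fresh world w1, w0Rw1]
14. r, w1   [□-rule on 2 via w0Rw1]
15. (¬r → ¬p) ∧ (¬q ∧ ¬p), w1   [□-rule on 4 via w0Rw1]
16. ¬r → ¬p, w1   [∧-rule on 15]
17. ¬q ∧ ¬p, w1   [∧-rule on 15]
18. ¬q, w1   [∧-rule on 17]
19. ¬p, w1   [∧-rule on 17]
20. p, w1   [¬∧-rule on 13 (branches; this branch)]
Accessibility: w0Rw0, w0Rw1, w1Rw0, w1Rw1
Branch closes: p and ¬p both at w1.
Every branch closes; the branch above is one of them.

No, unsatisfiable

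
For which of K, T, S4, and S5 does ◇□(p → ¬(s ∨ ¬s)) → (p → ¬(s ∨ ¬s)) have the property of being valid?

S4-tableau for the negation ¬(◇□(p → ¬(s ∨ ¬s)) → (p → ¬(s ∨ ¬s))):
1. ¬(◇□(p → ¬(s ∨ ¬s)) → (p → ¬(s ∨ ¬s))), w0
2. ◇□(p → ¬(s ∨ ¬s)), w0
3. ¬(p → ¬(s ∨ ¬s)), w0
4. p, w0
5. s ∨ ¬s, w0
6. ¬s, w0
7. □(p → ¬(s ∨ ¬s)), w1
8. p → ¬(s ∨ ¬s), w1
9. ¬p, w1
Accessibility: w0Rw0, w0Rw1, w1Rw1
Complete open branch: countermodel on an S4-frame, so not valid in S4, nor in K, T (the same frame is also a K-frame and a T-frame).
S5-tableau for the negation ¬(◇□(p → ¬(s ∨ ¬s)) → (p → ¬(s ∨ ¬s))):
1. ¬(◇□(p → ¬(s ∨ ¬s)) → (p → ¬(s ∨ ¬s))), w0
2. ◇□(p → ¬(s ∨ ¬s)), w0
3. ¬(p → ¬(s ∨ ¬s)), w0
4. p, w0
5. s ∨ ¬s, w0
6. ¬s, w0
7. □(p → ¬(s ∨ ¬s)), w1
8. p → ¬(s ∨ ¬s), w0
9. p → ¬(s ∨ ¬s), w1
10. ¬(s ∨ ¬s), w0
11. s, w0
Accessibility: w0Rw0, w0Rw1, w1Rw0, w1Rw1
Branch closes: s and ¬s both at w0.
Every branch closes (one shown): valid in S5.

S5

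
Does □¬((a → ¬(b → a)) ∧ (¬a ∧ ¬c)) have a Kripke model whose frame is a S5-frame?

1. □¬((a → ¬(b → a)) ∧ (¬a ∧ ¬c)), w0
2. ¬((a → ¬(b → a)) ∧ (¬a ∧ ¬c)), w0
3. ¬(¬a ∧ ¬c), w0
4. c, w0
Accessibility: w0Rw0

Yes, satisfiable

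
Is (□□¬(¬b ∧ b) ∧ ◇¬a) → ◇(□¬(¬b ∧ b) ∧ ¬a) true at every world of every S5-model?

Yes, valid

Tableau for the negation ¬((□□¬(¬b ∧ b) ∧ ◇¬a) → ◇(□¬(¬b ∧ b) ∧ ¬a)):
1. ¬((□□¬(¬b ∧ b) ∧ ◇¬a) → ◇(□¬(¬b ∧ b) ∧ ¬a)), w0
2. □□¬(¬b ∧ b) ∧ ◇¬a, w0
3. ¬◇(□¬(¬b ∧ b) ∧ ¬a), w0
4. □□¬(¬b ∧ b), w0
5. ◇¬a, w0
6. ¬(□¬(¬b ∧ b) ∧ ¬a), w0
7. □¬(¬b ∧ b), w0
8. ¬(¬b ∧ b), w0
9. a, w0
10. ¬b, w0
11. ¬a, w1
12. ¬(□¬(¬b ∧ b) ∧ ¬a), w1
13. □¬(¬b ∧ b), w1
14. ¬(¬b ∧ b), w1
15. ¬□¬(¬b ∧ b), w1
16. ¬b, w1
17. ¬b ∧ b, w2
18. ¬b, w2
19. b, w2
Accessibility: w0Rw0, w0Rw1, w0Rw2, w1Rw0, w1Rw1, w1Rw2, w2Rw0, w2Rw1, w2Rw2
Branch closes: b and ¬b both at w2.
All branches of the negation close; one closing branch shown above.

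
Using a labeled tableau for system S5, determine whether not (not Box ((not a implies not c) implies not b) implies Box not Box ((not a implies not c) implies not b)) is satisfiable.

1. not (not Box ((not a implies not c) implies not b) implies Box not Box ((not a implies not c) implies not b)), 0
2. not Box ((not a implies not c) implies not b), 0
3. not Box not Box ((not a implies not c) implies not b), 0
4. not ((not a implies not c) implies not b), 1
5. not a implies not c, 1
6. b, 1
7. not c, 1
8. Box ((not a implies not c) implies not b), 2
9. (not a implies not c) implies not b, 0
10. (not a implies not c) implies not b, 1
11. (not a implies not c) implies not b, 2
12. not (not a implies not c), 0
13. not a, 0
14. c, 0
15. not (not a implies not c), 1
16. not a, 1
17. c, 1
Accessibility: 0R0, 0R1, 0R2, 1R0, 1R1, 1R2, 2R0, 2R1, 2R2
Branch closes: c and not c both at 1.
All branches of the tableau close; one closing branch shown above.

Unsatisfiable (every branch closes)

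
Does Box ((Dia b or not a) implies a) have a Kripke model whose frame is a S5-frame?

1. Box ((Dia b or not a) implies a), 0
2. (Dia b or not a) implies a, 0
3. a, 0
Accessibility: 0R0

Satisfiable (open branch found)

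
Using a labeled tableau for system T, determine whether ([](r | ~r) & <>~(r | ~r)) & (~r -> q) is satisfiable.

1. ([](r | ~r) & <>~(r | ~r)) & (~r -> q), 0
2. [](r | ~r) & <>~(r | ~r), 0
3. ~r -> q, 0
4. [](r | ~r), 0
5. <>~(r | ~r), 0
6. r | ~r, 0
7. q, 0
8. ~r, 0
9. ~(r | ~r), 1
10. ~r, 1
11. r, 1
Accessibility: 0R0, 0R1, 1R1
Branch closes: r and ~r both at 1.
(One branch shown.) All branches close.

No, unsatisfiable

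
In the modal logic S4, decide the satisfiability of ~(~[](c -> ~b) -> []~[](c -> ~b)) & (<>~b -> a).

1. ~(~[](c -> ~b) -> []~[](c -> ~b)) & (<>~b -> a), 0
2. ~(~[](c -> ~b) -> []~[](c -> ~b)), 0
3. <>~b -> a, 0
4. ~[](c -> ~b), 0
5. ~[]~[](c -> ~b), 0
6. a, 0
7. ~(c -> ~b), 1
8. c, 1
9. b, 1
10. [](c -> ~b), 2
11. c -> ~b, 2
12. ~b, 2
Accessibility: 0R0, 0R1, 0R2, 1R1, 2R2

Satisfiable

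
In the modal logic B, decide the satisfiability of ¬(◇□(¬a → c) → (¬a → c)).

1. ¬(◇□(¬a → c) → (¬a → c)), w0
2. ◇□(¬a → c), w0   [¬→-rule on 1]
3. ¬(¬a → c), w0   [¬→-rule on 1]
4. ¬a, w0   [¬→-rule on 3]
5. ¬c, w0   [¬→-rule on 3]
6. □(¬a → c), w1   [◇-rule on 2: fresh world w1, w0Rw1]
7. ¬a → c, w0   [□-rule on 6 via w1Rw0]
8. ¬a → c, w1   [□-rule on 6 via w1Rw1]
9. c, w0   [→-rule on 7 (branches; this branch)]
Accessibility: w0Rw0, w0Rw1, w1Rw0, w1Rw1
Branch closes: c and ¬c both at w0.
All branches of the tableau close; one closing branch shown above.

No, unsatisfiable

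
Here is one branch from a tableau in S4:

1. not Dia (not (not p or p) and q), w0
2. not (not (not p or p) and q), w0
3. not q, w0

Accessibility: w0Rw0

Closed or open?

No, open

No atom appears with both signs at the same world.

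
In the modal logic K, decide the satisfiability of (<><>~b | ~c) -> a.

Satisfiable

1. (<><>~b | ~c) -> a, u
2. a, u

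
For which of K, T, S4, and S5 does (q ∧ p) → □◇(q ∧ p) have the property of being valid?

S4-tableau for the negation ¬((q ∧ p) → □◇(q ∧ p)):
1. ¬((q ∧ p) → □◇(q ∧ p)), w0
2. q ∧ p, w0
3. ¬□◇(q ∧ p), w0
4. q, w0
5. p, w0
6. ¬◇(q ∧ p), w1
7. ¬(q ∧ p), w1
8. ¬p, w1
Accessibility: w0Rw0, w0Rw1, w1Rw1
Complete open branch: countermodel on an S4-frame, so not valid in S4, nor in K, T (the same frame is also a K-frame and a T-frame).
S5-tableau for the negation ¬((q ∧ p) → □◇(q ∧ p)):
1. ¬((q ∧ p) → □◇(q ∧ p)), w0
2. q ∧ p, w0
3. ¬□◇(q ∧ p), w0
4. q, w0
5. p, w0
6. ¬◇(q ∧ p), w1
7. ¬(q ∧ p), w0
8. ¬(q ∧ p), w1
9. ¬p, w0
Accessibility: w0Rw0, w0Rw1, w1Rw0, w1Rw1
Branch closes: p and ¬p both at w0.
Every branch closes (one shown): valid in S5.

S5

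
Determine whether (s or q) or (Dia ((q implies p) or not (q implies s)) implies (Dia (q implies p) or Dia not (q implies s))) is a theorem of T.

Tableau for the negation not ((s or q) or (Dia ((q implies p) or not (q implies s)) implies (Dia (q implies p) or Dia not (q implies s)))):
1. not ((s or q) or (Dia ((q implies p) or not (q implies s)) implies (Dia (q implies p) or Dia not (q implies s)))), u
2. not (s or q), u
3. not (Dia ((q implies p) or not (q implies s)) implies (Dia (q implies p) or Dia not (q implies s))), u
4. not s, u
5. not q, u
6. Dia ((q implies p) or not (q implies s)), u
7. not (Dia (q implies p) or Dia not (q implies s)), u
8. not Dia (q implies p), u
9. not Dia not (q implies s), u
10. not (q implies p), u
11. q, u
12. not p, u
Accessibility: uRu
Branch closes: q and not q both at u.
All branches of the negation close; one closing branch shown above.

Yes, valid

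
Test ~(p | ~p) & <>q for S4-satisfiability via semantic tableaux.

Unsatisfiable

1. ~(p | ~p) & <>q, u
2. ~(p | ~p), u
3. <>q, u
4. ~p, u
5. p, u
Accessibility: uRu
Branch closes: p and ~p both at u.
(One branch shown.) All branches close.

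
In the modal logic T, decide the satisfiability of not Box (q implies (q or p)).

1. not Box (q implies (q or p)), u
2. not (q implies (q or p)), v
3. q, v
4. not (q or p), v
5. not q, v
6. not p, v
Accessibility: uRu, uRv, vRv
Branch closes: q and not q both at v.
All branches of the tableau close; one closing branch shown above.

Unsatisfiable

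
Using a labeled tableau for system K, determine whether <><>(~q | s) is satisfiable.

1. <><>(~q | s), 0
2. <>(~q | s), 1   [<>-rule on 1: fresh world 1, 0R1]
3. ~q | s, 2   [<>-rule on 2: fresh world 2, 1R2]
4. s, 2   [|-rule on 3 (branches; this branch)]
Accessibility: 0R1, 1R2

Satisfiable (open branch found)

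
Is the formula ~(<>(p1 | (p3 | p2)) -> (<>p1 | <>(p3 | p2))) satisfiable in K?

Unsatisfiable

1. ~(<>(p1 | (p3 | p2)) -> (<>p1 | <>(p3 | p2))), 0
2. <>(p1 | (p3 | p2)), 0
3. ~(<>p1 | <>(p3 | p2)), 0
4. ~<>p1, 0
5. ~<>(p3 | p2), 0
6. p1 | (p3 | p2), 1
7. ~p1, 1
8. ~(p3 | p2), 1
9. ~p3, 1
10. ~p2, 1
11. p3 | p2, 1
12. p2, 1
Accessibility: 0R1
Branch closes: p2 and ~p2 both at 1.
Every branch closes; the branch above is one of them.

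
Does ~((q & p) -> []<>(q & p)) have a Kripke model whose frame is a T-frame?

Yes, satisfiable

1. ~((q & p) -> []<>(q & p)), u
2. q & p, u
3. ~[]<>(q & p), u
4. q, u
5. p, u
6. ~<>(q & p), v
7. ~(q & p), v
8. ~p, v
Accessibility: uRu, uRv, vRv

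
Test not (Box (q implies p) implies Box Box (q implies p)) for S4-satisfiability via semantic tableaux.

Unsatisfiable

1. not (Box (q implies p) implies Box Box (q implies p)), 0
2. Box (q implies p), 0
3. not Box Box (q implies p), 0
4. q implies p, 0
5. p, 0
6. not Box (q implies p), 1
7. q implies p, 1
8. p, 1
9. not (q implies p), 2
10. q, 2
11. not p, 2
12. q implies p, 2
13. p, 2
Accessibility: 0R0, 0R1, 0R2, 1R1, 1R2, 2R2
Branch closes: p and not p both at 2.
All branches of the tableau close; one closing branch shown above.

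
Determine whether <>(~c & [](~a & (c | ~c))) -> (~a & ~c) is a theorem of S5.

Tableau for the negation ~(<>(~c & [](~a & (c | ~c))) -> (~a & ~c)):
1. ~(<>(~c & [](~a & (c | ~c))) -> (~a & ~c)), u
2. <>(~c & [](~a & (c | ~c))), u   [~->-rule on 1]
3. ~(~a & ~c), u   [~->-rule on 1]
4. c, u   [~&-rule on 3 (branches; this branch)]
5. ~c & [](~a & (c | ~c)), v   [<>-rule on 2: fresh world v, uRv]
6. ~c, v   [&-rule on 5]
7. [](~a & (c | ~c)), v   [&-rule on 5]
8. ~a & (c | ~c), u   [[]-rule on 7 via vRu]
9. ~a, u   [&-rule on 8]
10. c | ~c, u   [&-rule on 8]
11. ~a & (c | ~c), v   [[]-rule on 7 via vRv]
12. ~a, v   [&-rule on 11]
13. c | ~c, v   [&-rule on 11]
Accessibility: uRu, uRv, vRu, vRv
The negation has an open branch (countermodel exists).

Invalid (countermodel exists)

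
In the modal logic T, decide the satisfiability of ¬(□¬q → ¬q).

1. ¬(□¬q → ¬q), w0
2. □¬q, w0
3. q, w0
4. ¬q, w0
Accessibility: w0Rw0
Branch closes: q and ¬q both at w0.
Every branch closes; the branch above is one of them.

No, unsatisfiable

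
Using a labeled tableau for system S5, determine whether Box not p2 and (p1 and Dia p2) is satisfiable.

1. Box not p2 and (p1 and Dia p2), u
2. Box not p2, u
3. p1 and Dia p2, u
4. p1, u
5. Dia p2, u
6. not p2, u
7. p2, v
8. not p2, v
Accessibility: uRu, uRv, vRu, vRv
Branch closes: p2 and not p2 both at v.
All branches of the tableau close; one closing branch shown above.

Unsatisfiable (every branch closes)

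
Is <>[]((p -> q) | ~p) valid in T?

Invalid (countermodel exists)

Tableau for the negation ~<>[]((p -> q) | ~p):
1. ~<>[]((p -> q) | ~p), u
2. ~[]((p -> q) | ~p), u
3. ~((p -> q) | ~p), v
4. ~(p -> q), v
5. p, v
6. ~q, v
7. ~[]((p -> q) | ~p), v
8. ~((p -> q) | ~p), w
9. ~(p -> q), w
10. p, w
11. ~q, w
Accessibility: uRu, uRv, vRv, vRw, wRw
The negation has an open branch (countermodel exists).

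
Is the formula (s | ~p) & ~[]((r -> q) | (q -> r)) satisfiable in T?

1. (s | ~p) & ~[]((r -> q) | (q -> r)), w0
2. s | ~p, w0
3. ~[]((r -> q) | (q -> r)), w0
4. ~p, w0
5. ~((r -> q) | (q -> r)), w1
6. ~(r -> q), w1
7. ~(q -> r), w1
8. r, w1
9. ~q, w1
10. q, w1
11. ~r, w1
Accessibility: w0Rw0, w0Rw1, w1Rw1
Branch closes: q and ~q both at w1.
(One branch shown.) All branches close.

Unsatisfiable (every branch closes)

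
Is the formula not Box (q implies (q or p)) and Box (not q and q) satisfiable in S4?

Unsatisfiable (every branch closes)

1. not Box (q implies (q or p)) and Box (not q and q), 0
2. not Box (q implies (q or p)), 0
3. Box (not q and q), 0
4. not q and q, 0
5. not q, 0
6. q, 0
Accessibility: 0R0
Branch closes: q and not q both at 0.
All branches of the tableau close; one closing branch shown above.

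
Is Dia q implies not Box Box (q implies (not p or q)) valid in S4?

Tableau for the negation not (Dia q implies not Box Box (q implies (not p or q))):
1. not (Dia q implies not Box Box (q implies (not p or q))), u
2. Dia q, u
3. Box Box (q implies (not p or q)), u
4. Box (q implies (not p or q)), u
5. q implies (not p or q), u
6. not p or q, u
7. q, u
8. q, v
9. Box (q implies (not p or q)), v
10. q implies (not p or q), v
11. not p or q, v
Accessibility: uRu, uRv, vRv
The negation has an open branch (countermodel exists).

No, not valid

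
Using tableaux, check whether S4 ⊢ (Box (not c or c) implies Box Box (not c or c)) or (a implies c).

Valid

Tableau for the negation not ((Box (not c or c) implies Box Box (not c or c)) or (a implies c)):
1. not ((Box (not c or c) implies Box Box (not c or c)) or (a implies c)), u
2. not (Box (not c or c) implies Box Box (not c or c)), u
3. not (a implies c), u
4. Box (not c or c), u
5. not Box Box (not c or c), u
6. a, u
7. not c, u
8. not c or c, u
9. not Box (not c or c), v
10. not c or c, v
11. c, v
12. not (not c or c), w
13. c, w
14. not c, w
Accessibility: uRu, uRv, uRw, vRv, vRw, wRw
Branch closes: c and not c both at w.
All branches of the negation close; one closing branch shown above.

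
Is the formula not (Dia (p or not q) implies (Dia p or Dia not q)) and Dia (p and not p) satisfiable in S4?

1. not (Dia (p or not q) implies (Dia p or Dia not q)) and Dia (p and not p), 0
2. not (Dia (p or not q) implies (Dia p or Dia not q)), 0   [and-rule on 1]
3. Dia (p and not p), 0   [and-rule on 1]
4. Dia (p or not q), 0   [neg-implies-rule on 2]
5. not (Dia p or Dia not q), 0   [neg-implies-rule on 2]
6. not Dia p, 0   [neg-or-rule on 5]
7. not Dia not q, 0   [neg-or-rule on 5]
8. not p, 0   [neg-Dia-rule on 6 via 0R0]
9. q, 0   [neg-Dia-rule on 7 via 0R0]
10. p and not p, 1   [Dia-rule on 3: fresh world 1, 0R1]
11. p, 1   [and-rule on 10]
12. not p, 1   [and-rule on 10]
Accessibility: 0R0, 0R1, 1R1
Branch closes: p and not p both at 1.
All branches of the tableau close; one closing branch shown above.

Unsatisfiable (every branch closes)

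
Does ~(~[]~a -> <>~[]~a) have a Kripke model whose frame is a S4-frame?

1. ~(~[]~a -> <>~[]~a), w0
2. ~[]~a, w0   [~->-rule on 1]
3. ~<>~[]~a, w0   [~->-rule on 1]
4. []~a, w0   [~<>-rule on 3 via w0Rw0]
5. ~a, w0   [[]-rule on 4 via w0Rw0]
6. a, w1   [~[]-rule on 2: fresh world w1, w0Rw1]
7. []~a, w1   [~<>-rule on 3 via w0Rw1]
8. ~a, w1   [[]-rule on 4 via w0Rw1]
Accessibility: w0Rw0, w0Rw1, w1Rw1
Branch closes: a and ~a both at w1.
Every branch closes; the branch above is one of them.

Unsatisfiable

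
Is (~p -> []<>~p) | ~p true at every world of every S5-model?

Tableau for the negation ~((~p -> []<>~p) | ~p):
1. ~((~p -> []<>~p) | ~p), u
2. ~(~p -> []<>~p), u
3. p, u
4. ~p, u
5. ~[]<>~p, u
Accessibility: uRu
Branch closes: p and ~p both at u.
All branches of the negation close; one closing branch shown above.

Yes, valid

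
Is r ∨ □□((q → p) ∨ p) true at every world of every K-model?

Invalid (countermodel exists)

Tableau for the negation ¬(r ∨ □□((q → p) ∨ p)):
1. ¬(r ∨ □□((q → p) ∨ p)), u
2. ¬r, u   [¬∨-rule on 1]
3. ¬□□((q → p) ∨ p), u   [¬∨-rule on 1]
4. ¬□((q → p) ∨ p), v   [¬□-rule on 3: fresh world v, uRv]
5. ¬((q → p) ∨ p), w   [¬□-rule on 4: fresh world w, vRw]
6. ¬(q → p), w   [¬∨-rule on 5]
7. ¬p, w   [¬∨-rule on 5]
8. q, w   [¬→-rule on 6]
Accessibility: uRv, vRw
The negation has an open branch (countermodel exists).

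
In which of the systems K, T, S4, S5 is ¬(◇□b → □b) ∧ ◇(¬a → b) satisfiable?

S5-tableau for the formula:
1. ¬(◇□b → □b) ∧ ◇(¬a → b), u
2. ¬(◇□b → □b), u   [∧-rule on 1]
3. ◇(¬a → b), u   [∧-rule on 1]
4. ◇□b, u   [¬→-rule on 2]
5. ¬□b, u   [¬→-rule on 2]
6. ¬a → b, v   [◇-rule on 3: fresh world v, uRv]
7. a, v   [→-rule on 6 (branches; this branch)]
8. □b, w   [◇-rule on 4: fresh world w, uRw]
9. b, u   [□-rule on 8 via wRu]
10. b, v   [□-rule on 8 via wRv]
11. b, w   [□-rule on 8 via wRw]
12. ¬b, x   [¬□-rule on 5: fresh world x, uRx]
13. b, x   [□-rule on 8 via wRx]
Accessibility: uRu, uRv, uRw, uRx, vRu, vRv, vRw, vRx, wRu, wRv, wRw, wRx, xRu, xRv, xRw, xRx
Branch closes: b and ¬b both at x.
Every branch closes (one shown): unsatisfiable in S5.
S4-tableau for the formula:
1. ¬(◇□b → □b) ∧ ◇(¬a → b), u
2. ¬(◇□b → □b), u   [∧-rule on 1]
3. ◇(¬a → b), u   [∧-rule on 1]
4. ◇□b, u   [¬→-rule on 2]
5. ¬□b, u   [¬→-rule on 2]
6. ¬a → b, v   [◇-rule on 3: fresh world v, uRv]
7. b, v   [→-rule on 6 (branches; this branch)]
8. □b, w   [◇-rule on 4: fresh world w, uRw]
9. b, w   [□-rule on 8 via wRw]
10. ¬b, x   [¬□-rule on 5: fresh world x, uRx]
Accessibility: uRu, uRv, uRw, uRx, vRv, wRw, xRx
Complete open branch: satisfiable in S4, hence also in K, T (this S4-model is also a K-model and a T-model).

K, T, S4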